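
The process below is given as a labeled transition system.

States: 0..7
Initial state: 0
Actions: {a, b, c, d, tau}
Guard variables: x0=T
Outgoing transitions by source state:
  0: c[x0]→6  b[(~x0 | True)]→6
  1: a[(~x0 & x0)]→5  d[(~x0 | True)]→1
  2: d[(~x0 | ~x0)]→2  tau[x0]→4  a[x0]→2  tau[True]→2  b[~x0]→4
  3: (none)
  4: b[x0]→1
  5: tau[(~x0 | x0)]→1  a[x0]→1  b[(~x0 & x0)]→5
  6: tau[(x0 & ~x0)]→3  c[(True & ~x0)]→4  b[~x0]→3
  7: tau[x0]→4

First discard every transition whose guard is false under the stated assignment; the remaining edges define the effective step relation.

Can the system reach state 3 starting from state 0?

Guard filter leaves 10 enabled edge(s).
L0 = {0}
L1 = {6}  cumulative {0,6}
Reach set: {0,6}

Answer: UNREACHABLE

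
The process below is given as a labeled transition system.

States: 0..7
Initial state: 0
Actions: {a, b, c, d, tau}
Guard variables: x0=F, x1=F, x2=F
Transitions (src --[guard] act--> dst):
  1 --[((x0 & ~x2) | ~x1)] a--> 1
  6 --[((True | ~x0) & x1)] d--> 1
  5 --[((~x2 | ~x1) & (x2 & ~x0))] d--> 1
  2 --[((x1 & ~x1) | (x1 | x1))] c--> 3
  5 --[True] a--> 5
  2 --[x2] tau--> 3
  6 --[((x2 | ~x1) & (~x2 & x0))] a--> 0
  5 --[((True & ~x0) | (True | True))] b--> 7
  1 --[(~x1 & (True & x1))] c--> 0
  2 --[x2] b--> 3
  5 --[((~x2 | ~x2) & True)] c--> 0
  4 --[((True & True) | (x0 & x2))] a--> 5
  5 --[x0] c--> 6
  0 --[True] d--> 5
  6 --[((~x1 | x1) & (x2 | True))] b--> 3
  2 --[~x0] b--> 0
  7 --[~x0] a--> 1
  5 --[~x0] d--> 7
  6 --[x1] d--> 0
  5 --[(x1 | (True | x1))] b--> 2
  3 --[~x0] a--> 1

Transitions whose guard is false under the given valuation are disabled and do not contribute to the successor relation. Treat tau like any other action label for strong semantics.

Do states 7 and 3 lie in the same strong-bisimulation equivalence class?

Compute ~ classes (split until stable):
  P[0] = {{0,1,2,3,4,5,6,7}}
  P[1] = {{0},{1,3,4,7},{2,6},{5}}
  P[2] = {{0},{1,3,7},{2},{4},{5},{6}}
6 equivalence class(es) (converged in 3)
[7]={1,3,7}  [3]={1,3,7}

Answer: BISIMILAR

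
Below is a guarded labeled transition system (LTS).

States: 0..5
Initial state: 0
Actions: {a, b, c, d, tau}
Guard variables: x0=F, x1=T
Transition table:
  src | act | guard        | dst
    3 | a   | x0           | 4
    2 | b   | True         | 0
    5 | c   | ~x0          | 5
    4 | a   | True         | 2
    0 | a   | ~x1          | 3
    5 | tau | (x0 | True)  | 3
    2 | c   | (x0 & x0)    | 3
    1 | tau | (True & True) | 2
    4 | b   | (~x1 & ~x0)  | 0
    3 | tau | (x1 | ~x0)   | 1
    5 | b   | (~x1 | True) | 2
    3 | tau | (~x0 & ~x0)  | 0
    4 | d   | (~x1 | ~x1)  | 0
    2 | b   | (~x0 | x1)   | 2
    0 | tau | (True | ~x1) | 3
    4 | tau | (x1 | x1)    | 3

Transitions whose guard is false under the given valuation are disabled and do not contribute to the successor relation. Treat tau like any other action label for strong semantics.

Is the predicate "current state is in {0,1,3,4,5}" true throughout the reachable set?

Answer: INVARIANT VIOLATED at state 2

Analysis:
Inv-set: {0,1,3,4,5}
R = {0,1,2,3}
  0: safe
  1: safe
  2: VIOLATES
  3: safe
witness against invariant: tau·tau·tau → 2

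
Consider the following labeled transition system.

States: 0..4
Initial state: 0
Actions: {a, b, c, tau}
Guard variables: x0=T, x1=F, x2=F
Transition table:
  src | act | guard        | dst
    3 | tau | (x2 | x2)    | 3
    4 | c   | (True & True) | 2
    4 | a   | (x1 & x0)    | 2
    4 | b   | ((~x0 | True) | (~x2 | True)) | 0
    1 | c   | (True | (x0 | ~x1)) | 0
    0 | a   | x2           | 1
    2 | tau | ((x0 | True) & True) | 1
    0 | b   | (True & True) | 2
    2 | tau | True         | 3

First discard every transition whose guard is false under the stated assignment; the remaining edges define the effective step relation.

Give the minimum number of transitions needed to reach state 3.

Layered search for 3:
  L0 = {0}
  L1 = {2}
  L2 = {1,3}
first hit 3 at d=2 via b·tau

Answer: 2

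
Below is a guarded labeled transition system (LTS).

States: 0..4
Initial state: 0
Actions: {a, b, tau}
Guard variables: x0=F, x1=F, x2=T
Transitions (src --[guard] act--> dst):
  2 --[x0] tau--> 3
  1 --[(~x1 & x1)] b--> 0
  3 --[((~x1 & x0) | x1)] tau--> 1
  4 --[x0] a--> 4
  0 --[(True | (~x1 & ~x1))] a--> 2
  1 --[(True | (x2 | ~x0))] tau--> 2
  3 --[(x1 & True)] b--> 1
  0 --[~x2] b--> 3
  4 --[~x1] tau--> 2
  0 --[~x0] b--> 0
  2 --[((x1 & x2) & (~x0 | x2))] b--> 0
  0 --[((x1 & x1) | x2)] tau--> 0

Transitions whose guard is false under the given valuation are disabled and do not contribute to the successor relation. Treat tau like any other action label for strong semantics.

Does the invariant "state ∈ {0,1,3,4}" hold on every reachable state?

Answer: INVARIANT VIOLATED at state 2

Working:
Allowed set {0,1,3,4}
R = {0,2}
  0: ✓
  2: ✗ unsafe
counterexample path to 2: a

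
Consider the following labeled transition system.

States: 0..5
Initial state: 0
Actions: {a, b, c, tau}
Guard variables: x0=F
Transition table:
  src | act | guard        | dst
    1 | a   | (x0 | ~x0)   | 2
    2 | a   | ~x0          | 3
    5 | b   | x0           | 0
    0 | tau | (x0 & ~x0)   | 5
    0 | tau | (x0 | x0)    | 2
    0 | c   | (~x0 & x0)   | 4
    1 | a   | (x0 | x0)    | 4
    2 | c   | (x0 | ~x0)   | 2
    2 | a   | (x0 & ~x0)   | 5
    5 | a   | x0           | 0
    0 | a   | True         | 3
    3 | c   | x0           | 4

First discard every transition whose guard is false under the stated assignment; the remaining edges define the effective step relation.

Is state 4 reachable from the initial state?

Answer: UNREACHABLE

Working:
4 transition(s) survive guard evaluation.
depth 0: {0}
depth 1: {3}  total {0,3}
Reachable = {0,3}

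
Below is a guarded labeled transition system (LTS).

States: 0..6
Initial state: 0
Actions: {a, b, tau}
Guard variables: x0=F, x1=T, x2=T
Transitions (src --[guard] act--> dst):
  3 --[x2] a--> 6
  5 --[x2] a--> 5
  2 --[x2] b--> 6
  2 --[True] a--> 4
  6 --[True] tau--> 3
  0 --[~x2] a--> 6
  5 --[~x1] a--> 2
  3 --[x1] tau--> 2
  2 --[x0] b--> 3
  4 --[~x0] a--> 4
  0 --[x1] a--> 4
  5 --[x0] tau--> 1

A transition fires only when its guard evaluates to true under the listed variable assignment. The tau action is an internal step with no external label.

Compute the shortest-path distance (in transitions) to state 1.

Answer: UNREACHABLE

Trace:
Layered search for 1:
  Layer 0: {0}
  Layer 1: {4}
1 never appears.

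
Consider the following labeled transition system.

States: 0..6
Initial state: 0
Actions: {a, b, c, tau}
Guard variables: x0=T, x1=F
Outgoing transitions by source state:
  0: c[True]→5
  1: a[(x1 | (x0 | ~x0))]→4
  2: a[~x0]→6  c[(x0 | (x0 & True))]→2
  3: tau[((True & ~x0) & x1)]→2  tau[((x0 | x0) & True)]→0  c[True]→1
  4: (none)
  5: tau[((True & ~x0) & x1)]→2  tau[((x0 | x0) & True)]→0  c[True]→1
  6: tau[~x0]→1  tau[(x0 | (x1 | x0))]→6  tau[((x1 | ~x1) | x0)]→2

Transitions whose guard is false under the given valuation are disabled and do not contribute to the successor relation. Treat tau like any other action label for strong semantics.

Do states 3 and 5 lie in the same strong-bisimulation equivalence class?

Refine partition for ~:
  P[0] = {{0,1,2,3,4,5,6}}
  P[1] = {{0,2},{1},{3,5},{4},{6}}
  P[2] = {{0},{1},{2},{3,5},{4},{6}}
6 equivalence class(es) (converged in 3)
3∈{3,5}, 5∈{3,5}

Answer: BISIMILAR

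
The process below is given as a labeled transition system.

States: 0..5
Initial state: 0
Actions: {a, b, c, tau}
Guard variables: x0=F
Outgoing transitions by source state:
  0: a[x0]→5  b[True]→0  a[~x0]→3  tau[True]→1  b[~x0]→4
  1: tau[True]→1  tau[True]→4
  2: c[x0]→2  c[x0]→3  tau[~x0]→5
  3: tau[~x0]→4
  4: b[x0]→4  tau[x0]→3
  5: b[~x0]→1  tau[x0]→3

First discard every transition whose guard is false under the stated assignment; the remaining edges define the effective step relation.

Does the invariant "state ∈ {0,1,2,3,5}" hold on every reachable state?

Answer: INVARIANT VIOLATED at state 4

Working:
Allowed set {0,1,2,3,5}
Reach set: {0,1,3,4}
  0: safe
  1: safe
  3: safe
  4: outside
counterexample path to 4: b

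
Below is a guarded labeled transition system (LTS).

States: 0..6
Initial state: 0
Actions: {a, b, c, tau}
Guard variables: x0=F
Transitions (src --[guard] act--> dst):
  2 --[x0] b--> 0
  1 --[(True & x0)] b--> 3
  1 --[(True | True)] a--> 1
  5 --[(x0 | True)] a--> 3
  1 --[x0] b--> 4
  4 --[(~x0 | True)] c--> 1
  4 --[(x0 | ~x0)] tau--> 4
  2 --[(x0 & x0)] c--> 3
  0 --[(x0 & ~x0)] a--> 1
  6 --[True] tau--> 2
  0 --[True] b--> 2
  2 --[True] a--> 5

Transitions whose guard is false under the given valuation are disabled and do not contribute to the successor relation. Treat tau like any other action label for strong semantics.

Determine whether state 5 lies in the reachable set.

After dropping false guards: 7 live edges.
Layer 0: {0}
Layer 1: {2}  now seen {0,2}
Layer 2: {5}  now seen {0,2,5}
Layer 3: {3}  now seen {0,2,3,5}
Reachable = {0,2,3,5}
witness 5: b·a

Answer: REACHABLE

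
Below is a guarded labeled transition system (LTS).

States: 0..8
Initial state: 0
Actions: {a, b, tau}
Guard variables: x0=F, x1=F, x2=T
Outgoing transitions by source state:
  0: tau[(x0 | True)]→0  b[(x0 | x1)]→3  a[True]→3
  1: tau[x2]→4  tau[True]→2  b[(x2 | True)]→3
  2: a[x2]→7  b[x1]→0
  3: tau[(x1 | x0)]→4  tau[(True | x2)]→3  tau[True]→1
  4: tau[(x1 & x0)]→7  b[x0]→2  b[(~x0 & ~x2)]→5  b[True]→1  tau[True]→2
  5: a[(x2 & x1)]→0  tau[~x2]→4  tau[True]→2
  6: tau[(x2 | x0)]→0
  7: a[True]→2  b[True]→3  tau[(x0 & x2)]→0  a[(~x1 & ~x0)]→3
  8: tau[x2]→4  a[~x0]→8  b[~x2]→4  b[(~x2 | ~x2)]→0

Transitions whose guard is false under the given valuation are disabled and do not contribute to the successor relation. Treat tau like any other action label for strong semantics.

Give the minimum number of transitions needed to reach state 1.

Answer: 2

Working:
Breadth-first toward 1:
  Layer 0: {0}
  Layer 1: {3}
  Layer 2: {1}
1 enters at depth 2; path a·tau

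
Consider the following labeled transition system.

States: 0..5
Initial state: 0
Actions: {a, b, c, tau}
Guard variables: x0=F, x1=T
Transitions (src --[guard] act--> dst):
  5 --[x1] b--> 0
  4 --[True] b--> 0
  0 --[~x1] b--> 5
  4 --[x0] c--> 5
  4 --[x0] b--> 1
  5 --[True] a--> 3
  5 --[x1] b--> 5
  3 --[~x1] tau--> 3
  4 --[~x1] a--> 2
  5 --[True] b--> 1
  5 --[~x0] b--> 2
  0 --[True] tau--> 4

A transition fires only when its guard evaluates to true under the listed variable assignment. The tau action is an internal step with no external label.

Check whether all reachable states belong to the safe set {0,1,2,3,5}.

Answer: INVARIANT VIOLATED at state 4

Trace:
Safe = {0,1,2,3,5}
Reach set: {0,4}
  0: safe
  4: ✗ unsafe
witness against invariant: tau → 4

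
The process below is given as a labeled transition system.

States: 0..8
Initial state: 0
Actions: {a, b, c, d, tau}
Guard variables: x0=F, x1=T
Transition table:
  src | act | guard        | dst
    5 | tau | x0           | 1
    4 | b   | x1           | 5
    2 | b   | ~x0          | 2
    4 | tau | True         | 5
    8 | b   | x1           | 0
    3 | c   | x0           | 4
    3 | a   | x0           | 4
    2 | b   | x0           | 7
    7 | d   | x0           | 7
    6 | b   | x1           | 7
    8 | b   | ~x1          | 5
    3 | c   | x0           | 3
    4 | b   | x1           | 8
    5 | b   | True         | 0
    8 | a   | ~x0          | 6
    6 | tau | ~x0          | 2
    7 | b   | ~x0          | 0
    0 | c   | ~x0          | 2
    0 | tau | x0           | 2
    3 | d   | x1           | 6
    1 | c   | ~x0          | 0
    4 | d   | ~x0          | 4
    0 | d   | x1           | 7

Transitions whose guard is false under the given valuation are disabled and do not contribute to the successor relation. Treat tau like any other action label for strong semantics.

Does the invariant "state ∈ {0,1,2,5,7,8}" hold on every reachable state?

Answer: INVARIANT HOLDS

Working:
Allowed set {0,1,2,5,7,8}
Reachable = {0,2,7}
  0: ok
  2: ok
  7: ok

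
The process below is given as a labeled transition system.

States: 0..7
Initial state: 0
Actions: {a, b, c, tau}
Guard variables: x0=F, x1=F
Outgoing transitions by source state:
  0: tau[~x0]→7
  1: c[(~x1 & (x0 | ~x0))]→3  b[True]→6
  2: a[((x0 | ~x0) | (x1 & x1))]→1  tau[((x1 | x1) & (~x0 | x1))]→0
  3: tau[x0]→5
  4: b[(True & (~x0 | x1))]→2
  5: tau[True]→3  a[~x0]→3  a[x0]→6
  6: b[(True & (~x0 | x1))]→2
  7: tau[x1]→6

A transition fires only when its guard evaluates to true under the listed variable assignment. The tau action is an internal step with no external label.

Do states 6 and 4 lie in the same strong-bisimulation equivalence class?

Answer: BISIMILAR

Trace:
Bisimulation quotient by refinement:
  P[0] = {{0,1,2,3,4,5,6,7}}
  P[1] = {{0},{1},{2},{3,7},{4,6},{5}}
6 equivalence class(es) (converged in 2)
6∈{4,6}, 4∈{4,6}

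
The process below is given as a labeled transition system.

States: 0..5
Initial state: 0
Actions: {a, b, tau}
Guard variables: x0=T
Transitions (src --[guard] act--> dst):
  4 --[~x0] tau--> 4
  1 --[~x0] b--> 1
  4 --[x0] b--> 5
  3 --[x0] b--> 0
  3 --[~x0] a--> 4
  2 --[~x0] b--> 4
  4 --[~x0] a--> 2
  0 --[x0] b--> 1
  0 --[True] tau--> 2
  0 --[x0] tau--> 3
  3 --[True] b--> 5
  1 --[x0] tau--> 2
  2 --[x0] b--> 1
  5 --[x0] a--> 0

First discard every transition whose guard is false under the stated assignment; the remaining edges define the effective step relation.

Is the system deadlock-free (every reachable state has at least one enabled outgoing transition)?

Answer: DEADLOCK-FREE

Trace:
Reachable = {0,1,2,3,5}
  0: b→1  tau→2  tau→3  [3 exit(s)]
  1: tau→2  [1 exit(s)]
  2: b→1  [1 exit(s)]
  3: b→0  b→5  [2 exit(s)]
  5: a→0  [1 exit(s)]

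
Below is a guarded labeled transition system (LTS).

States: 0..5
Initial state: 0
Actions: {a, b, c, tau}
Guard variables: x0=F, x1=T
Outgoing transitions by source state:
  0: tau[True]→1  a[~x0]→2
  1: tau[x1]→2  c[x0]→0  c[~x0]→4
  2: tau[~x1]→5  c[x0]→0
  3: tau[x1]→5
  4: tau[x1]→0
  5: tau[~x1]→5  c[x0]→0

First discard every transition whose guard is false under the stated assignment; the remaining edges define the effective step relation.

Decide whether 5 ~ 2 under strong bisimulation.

Bisimulation quotient by refinement:
  round 0: {{0,1,2,3,4,5}}
  round 1: {{0},{1},{2,5},{3,4}}
  round 2: {{0},{1},{2,5},{3},{4}}
5 equivalence class(es) (converged in 3)
[5]={2,5}  [2]={2,5}

Answer: BISIMILAR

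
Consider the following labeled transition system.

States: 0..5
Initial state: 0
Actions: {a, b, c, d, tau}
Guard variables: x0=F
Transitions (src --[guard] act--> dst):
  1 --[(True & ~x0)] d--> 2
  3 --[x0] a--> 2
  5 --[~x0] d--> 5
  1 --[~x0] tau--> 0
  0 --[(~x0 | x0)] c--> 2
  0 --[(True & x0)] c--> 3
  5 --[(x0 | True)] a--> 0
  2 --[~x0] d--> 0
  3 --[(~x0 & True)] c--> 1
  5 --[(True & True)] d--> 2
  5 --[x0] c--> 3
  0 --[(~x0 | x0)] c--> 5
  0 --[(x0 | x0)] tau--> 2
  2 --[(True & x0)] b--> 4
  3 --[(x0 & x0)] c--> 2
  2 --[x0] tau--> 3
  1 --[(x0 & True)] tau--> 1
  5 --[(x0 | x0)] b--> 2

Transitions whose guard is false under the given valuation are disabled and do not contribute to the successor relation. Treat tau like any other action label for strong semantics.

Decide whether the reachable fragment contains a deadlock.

Reach set: {0,2,5}
  0: c→2  c→5  [deg 2]
  2: d→0  [deg 1]
  5: a→0  d→2  d→5  [deg 3]

Answer: DEADLOCK-FREE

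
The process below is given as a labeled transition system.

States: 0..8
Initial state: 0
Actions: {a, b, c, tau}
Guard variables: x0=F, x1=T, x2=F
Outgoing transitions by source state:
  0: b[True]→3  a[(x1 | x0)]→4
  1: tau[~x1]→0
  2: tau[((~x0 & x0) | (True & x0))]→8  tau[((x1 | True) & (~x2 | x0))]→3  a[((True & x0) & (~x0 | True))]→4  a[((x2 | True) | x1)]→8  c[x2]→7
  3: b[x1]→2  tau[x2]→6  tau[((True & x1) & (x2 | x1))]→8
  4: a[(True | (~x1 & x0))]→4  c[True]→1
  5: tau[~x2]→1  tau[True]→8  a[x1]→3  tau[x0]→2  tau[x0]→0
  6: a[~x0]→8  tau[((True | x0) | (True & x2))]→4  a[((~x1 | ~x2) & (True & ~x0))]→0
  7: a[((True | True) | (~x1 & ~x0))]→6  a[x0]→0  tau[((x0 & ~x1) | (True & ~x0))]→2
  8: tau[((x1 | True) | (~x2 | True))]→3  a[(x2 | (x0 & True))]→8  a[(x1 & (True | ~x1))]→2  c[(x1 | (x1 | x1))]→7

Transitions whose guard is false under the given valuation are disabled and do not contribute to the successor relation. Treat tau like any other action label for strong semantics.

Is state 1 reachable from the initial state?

Guard filter leaves 19 enabled edge(s).
Layer 0: {0}
Layer 1: {3,4}  now seen {0,3,4}
Layer 2: {1,2,8}  now seen {0,1,2,3,4,8}
Layer 3: {7}  now seen {0,1,2,3,4,7,8}
Layer 4: {6}  now seen {0,1,2,3,4,6,7,8}
Reachable = {0,1,2,3,4,6,7,8}
Path to 1: a·c

Answer: REACHABLE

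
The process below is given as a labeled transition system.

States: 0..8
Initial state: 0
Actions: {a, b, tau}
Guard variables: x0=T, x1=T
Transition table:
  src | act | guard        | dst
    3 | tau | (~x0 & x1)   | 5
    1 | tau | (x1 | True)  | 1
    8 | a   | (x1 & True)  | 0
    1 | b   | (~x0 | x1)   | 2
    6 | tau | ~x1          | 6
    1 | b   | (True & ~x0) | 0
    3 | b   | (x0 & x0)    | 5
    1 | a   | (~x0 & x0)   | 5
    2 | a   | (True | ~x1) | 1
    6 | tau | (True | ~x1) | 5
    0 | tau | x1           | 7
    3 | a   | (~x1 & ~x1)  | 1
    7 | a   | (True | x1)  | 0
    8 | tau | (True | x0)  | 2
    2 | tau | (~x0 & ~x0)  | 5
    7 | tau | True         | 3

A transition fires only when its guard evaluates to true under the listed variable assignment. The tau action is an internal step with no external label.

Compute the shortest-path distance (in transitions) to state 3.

Breadth-first toward 3:
  L0 = {0}
  L1 = {7}
  L2 = {3}
depth(3)=2, e.g. tau·tau

Answer: 2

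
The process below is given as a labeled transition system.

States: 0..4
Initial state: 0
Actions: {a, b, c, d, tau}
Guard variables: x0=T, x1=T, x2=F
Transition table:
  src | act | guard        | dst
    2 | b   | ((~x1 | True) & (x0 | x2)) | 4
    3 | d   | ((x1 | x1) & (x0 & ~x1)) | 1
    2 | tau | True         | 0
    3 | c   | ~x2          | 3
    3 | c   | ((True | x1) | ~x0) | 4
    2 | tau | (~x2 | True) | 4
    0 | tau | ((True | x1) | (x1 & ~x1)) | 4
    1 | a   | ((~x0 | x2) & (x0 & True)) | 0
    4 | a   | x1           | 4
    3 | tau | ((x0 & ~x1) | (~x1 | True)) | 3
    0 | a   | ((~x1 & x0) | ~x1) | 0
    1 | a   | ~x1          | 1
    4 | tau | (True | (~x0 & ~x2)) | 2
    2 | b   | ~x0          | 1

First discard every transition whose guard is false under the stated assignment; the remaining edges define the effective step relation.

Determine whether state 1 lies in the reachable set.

Answer: UNREACHABLE

Analysis:
Guard filter leaves 9 enabled edge(s).
L0 = {0}
L1 = {4}  now seen {0,4}
L2 = {2}  now seen {0,2,4}
R = {0,2,4}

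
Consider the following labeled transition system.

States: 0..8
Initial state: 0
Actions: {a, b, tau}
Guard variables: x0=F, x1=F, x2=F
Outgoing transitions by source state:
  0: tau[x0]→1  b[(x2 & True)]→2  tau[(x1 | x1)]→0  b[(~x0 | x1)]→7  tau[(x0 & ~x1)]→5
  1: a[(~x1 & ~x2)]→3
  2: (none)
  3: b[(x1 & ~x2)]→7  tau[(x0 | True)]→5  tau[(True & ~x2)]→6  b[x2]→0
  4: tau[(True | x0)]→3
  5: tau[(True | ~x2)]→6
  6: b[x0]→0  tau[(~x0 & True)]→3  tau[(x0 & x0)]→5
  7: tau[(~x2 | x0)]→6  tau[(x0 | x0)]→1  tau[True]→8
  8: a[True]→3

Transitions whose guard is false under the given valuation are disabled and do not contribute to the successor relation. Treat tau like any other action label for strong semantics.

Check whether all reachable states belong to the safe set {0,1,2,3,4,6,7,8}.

Answer: INVARIANT VIOLATED at state 5

Analysis:
Allowed set {0,1,2,3,4,6,7,8}
Reach set: {0,3,5,6,7,8}
  0: ok
  3: ok
  5: ✗ unsafe
  6: ok
  7: ok
  8: ok
witness against invariant: b·tau·a·tau → 5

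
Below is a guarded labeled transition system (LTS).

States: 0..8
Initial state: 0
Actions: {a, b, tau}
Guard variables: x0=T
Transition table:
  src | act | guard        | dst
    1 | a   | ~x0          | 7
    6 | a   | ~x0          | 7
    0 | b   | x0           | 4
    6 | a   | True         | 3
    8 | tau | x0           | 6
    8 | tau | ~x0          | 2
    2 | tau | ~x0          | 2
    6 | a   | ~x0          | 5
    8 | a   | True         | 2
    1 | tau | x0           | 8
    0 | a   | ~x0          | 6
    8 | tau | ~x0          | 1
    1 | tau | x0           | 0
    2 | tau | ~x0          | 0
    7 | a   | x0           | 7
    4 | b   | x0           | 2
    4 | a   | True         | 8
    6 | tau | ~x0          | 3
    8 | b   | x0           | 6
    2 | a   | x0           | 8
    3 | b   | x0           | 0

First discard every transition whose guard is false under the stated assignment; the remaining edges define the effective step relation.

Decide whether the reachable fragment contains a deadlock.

R = {0,2,3,4,6,8}
  0: b→4  [1 exit(s)]
  2: a→8  [1 exit(s)]
  3: b→0  [1 exit(s)]
  4: a→8  b→2  [2 exit(s)]
  6: a→3  [1 exit(s)]
  8: a→2  b→6  tau→6  [3 exit(s)]

Answer: DEADLOCK-FREE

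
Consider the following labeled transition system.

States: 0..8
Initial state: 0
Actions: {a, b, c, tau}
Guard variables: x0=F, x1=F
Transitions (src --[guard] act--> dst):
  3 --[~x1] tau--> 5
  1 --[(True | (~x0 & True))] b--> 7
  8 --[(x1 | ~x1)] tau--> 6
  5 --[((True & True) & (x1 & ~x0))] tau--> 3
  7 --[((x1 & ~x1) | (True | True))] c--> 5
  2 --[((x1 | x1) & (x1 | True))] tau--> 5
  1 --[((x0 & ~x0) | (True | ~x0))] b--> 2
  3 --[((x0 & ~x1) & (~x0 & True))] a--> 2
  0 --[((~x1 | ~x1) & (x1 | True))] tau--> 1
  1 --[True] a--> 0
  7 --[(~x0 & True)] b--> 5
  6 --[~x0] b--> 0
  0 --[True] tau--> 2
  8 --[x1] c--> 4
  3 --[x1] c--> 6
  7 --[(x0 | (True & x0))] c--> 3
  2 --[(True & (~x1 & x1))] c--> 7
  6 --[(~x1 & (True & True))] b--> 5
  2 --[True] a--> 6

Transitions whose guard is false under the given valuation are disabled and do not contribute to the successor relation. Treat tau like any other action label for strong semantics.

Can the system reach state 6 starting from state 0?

Answer: REACHABLE

Analysis:
Guard filter leaves 12 enabled edge(s).
L0 = {0}
L1 = {1,2}  cumulative {0,1,2}
L2 = {6,7}  cumulative {0,1,2,6,7}
L3 = {5}  cumulative {0,1,2,5,6,7}
Reach set: {0,1,2,5,6,7}
Path to 6: tau·a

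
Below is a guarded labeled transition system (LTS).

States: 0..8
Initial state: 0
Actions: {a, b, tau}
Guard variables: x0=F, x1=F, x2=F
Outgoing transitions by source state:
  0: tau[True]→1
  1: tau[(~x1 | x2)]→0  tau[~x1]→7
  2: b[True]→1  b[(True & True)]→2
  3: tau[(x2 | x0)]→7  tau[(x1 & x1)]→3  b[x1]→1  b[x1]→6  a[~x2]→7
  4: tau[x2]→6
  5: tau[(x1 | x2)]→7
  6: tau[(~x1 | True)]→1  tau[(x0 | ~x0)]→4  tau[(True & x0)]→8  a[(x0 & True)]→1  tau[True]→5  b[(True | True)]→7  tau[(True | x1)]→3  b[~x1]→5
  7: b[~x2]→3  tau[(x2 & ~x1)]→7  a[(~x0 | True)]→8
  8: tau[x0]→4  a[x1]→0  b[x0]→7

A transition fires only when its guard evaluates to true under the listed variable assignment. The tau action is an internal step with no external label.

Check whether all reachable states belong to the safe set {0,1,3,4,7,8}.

Answer: INVARIANT HOLDS

Analysis:
Inv-set: {0,1,3,4,7,8}
Reach set: {0,1,3,7,8}
  0: safe
  1: safe
  3: safe
  7: safe
  8: safe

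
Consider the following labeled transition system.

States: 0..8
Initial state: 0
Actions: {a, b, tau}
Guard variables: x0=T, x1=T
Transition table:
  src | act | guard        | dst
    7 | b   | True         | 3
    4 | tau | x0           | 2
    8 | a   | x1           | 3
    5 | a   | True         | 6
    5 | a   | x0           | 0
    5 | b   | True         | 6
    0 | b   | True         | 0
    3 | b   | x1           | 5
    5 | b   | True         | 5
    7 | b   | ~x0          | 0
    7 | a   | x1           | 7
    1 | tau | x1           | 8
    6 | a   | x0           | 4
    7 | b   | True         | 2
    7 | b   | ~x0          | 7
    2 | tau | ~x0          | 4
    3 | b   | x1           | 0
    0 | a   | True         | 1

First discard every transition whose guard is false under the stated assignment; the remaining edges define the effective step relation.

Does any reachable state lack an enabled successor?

Reach set: {0,1,2,3,4,5,6,8}
  0: a→1  b→0  [deg 2]
  1: tau→8  [deg 1]
  2: ∅  [deadlock]
  3: b→0  b→5  [deg 2]
  4: tau→2  [deg 1]
  5: a→0  a→6  b→5  b→6  [deg 4]
  6: a→4  [deg 1]
  8: a→3  [deg 1]
Path to 2: a·tau·a·b·a·a·tau

Answer: DEADLOCK at state 2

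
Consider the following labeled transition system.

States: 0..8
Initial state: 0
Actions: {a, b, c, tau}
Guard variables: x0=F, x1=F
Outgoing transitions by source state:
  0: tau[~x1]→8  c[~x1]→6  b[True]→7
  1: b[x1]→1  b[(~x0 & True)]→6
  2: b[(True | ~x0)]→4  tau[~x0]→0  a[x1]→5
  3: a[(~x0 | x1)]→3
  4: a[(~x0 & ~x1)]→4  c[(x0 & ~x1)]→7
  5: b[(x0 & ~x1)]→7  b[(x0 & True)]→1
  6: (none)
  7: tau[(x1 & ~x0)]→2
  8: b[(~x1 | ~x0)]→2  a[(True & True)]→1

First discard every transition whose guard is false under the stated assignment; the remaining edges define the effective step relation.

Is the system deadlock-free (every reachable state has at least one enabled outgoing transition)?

Answer: DEADLOCK at state 6

Working:
Reach set: {0,1,2,4,6,7,8}
  0: b→7  c→6  tau→8  [3 out]
  1: b→6  [1 out]
  2: b→4  tau→0  [2 out]
  4: a→4  [1 out]
  6: ∅  [deadlock]
  7: ∅  [deadlock]
  8: a→1  b→2  [2 out]
trace reaching 6: c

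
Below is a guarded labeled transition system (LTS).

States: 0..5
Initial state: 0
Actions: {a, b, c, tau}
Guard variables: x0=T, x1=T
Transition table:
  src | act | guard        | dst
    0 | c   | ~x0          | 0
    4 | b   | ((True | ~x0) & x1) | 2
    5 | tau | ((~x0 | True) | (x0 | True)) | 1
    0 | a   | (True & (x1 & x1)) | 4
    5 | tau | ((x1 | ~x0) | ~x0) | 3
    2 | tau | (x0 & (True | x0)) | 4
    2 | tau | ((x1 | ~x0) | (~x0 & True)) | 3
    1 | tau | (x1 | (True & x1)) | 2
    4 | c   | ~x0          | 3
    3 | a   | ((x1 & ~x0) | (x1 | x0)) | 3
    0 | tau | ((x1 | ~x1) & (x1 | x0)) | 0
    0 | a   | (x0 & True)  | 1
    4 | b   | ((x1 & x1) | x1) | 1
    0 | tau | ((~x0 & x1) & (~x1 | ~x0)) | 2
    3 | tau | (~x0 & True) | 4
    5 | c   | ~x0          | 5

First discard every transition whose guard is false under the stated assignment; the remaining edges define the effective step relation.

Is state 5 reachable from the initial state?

Answer: UNREACHABLE

Working:
Guard filter leaves 11 enabled edge(s).
Layer 0: {0}
Layer 1: {1,4}  now seen {0,1,4}
Layer 2: {2}  now seen {0,1,2,4}
Layer 3: {3}  now seen {0,1,2,3,4}
R = {0,1,2,3,4}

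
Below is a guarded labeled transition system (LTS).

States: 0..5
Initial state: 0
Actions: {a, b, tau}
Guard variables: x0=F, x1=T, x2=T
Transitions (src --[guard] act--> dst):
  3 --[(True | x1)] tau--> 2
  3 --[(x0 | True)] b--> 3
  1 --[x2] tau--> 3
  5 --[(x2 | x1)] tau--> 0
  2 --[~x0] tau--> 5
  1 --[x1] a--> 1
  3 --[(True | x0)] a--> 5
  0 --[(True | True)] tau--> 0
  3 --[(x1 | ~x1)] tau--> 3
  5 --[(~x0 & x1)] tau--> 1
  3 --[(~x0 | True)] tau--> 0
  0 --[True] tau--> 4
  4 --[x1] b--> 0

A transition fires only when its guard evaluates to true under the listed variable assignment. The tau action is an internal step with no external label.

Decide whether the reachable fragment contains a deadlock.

Answer: DEADLOCK-FREE

Analysis:
Reachable = {0,4}
  0: tau→0  tau→4  [deg 2]
  4: b→0  [deg 1]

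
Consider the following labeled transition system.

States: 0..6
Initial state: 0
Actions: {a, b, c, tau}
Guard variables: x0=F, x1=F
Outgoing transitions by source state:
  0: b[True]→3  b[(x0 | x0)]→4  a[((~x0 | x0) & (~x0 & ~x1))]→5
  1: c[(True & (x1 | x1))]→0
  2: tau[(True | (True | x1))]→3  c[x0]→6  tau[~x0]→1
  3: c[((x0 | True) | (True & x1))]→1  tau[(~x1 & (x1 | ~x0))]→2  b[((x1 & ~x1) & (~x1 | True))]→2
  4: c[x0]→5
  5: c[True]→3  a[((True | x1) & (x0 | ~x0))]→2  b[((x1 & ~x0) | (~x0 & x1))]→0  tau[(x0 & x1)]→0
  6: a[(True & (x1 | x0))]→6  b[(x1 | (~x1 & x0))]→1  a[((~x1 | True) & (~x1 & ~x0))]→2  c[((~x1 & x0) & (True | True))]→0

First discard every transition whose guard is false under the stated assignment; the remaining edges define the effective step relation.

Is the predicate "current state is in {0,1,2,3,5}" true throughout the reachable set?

Safe = {0,1,2,3,5}
Reach set: {0,1,2,3,5}
  0: safe
  1: safe
  2: safe
  3: safe
  5: safe

Answer: INVARIANT HOLDS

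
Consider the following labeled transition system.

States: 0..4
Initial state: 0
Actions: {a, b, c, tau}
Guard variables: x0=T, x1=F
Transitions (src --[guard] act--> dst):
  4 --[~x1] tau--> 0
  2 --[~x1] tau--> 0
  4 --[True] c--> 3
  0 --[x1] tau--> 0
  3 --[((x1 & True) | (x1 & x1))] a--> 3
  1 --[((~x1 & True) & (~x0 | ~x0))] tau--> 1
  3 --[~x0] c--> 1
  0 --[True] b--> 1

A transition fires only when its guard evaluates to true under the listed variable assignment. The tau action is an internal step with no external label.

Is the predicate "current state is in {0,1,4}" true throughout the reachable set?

Inv-set: {0,1,4}
R = {0,1}
  0: safe
  1: safe

Answer: INVARIANT HOLDS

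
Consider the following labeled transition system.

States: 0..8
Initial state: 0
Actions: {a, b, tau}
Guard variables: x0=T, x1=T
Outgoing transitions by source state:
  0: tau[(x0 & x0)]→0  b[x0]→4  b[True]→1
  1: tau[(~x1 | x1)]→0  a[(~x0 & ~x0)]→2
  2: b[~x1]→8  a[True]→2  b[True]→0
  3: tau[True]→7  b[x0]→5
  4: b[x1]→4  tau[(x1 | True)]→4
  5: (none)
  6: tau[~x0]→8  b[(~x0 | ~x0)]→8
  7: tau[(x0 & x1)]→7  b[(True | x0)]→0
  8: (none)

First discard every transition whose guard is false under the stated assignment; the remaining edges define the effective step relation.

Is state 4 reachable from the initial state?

Guard filter leaves 12 enabled edge(s).
depth 0: {0}
depth 1: {1,4}  cumulative {0,1,4}
Reachable = {0,1,4}
witness 4: b

Answer: REACHABLE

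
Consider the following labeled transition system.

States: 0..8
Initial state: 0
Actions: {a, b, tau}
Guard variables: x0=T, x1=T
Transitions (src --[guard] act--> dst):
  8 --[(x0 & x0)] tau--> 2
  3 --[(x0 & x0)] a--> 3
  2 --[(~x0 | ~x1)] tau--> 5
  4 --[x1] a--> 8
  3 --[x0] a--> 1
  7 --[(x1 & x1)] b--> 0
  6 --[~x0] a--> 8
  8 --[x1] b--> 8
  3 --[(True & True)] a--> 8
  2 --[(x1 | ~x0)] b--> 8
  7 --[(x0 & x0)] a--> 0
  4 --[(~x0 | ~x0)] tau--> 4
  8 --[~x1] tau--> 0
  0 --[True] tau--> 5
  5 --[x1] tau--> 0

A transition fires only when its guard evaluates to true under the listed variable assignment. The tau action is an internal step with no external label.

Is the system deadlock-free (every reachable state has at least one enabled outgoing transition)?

Answer: DEADLOCK-FREE

Trace:
Reach set: {0,5}
  0: tau→5  [1 out]
  5: tau→0  [1 out]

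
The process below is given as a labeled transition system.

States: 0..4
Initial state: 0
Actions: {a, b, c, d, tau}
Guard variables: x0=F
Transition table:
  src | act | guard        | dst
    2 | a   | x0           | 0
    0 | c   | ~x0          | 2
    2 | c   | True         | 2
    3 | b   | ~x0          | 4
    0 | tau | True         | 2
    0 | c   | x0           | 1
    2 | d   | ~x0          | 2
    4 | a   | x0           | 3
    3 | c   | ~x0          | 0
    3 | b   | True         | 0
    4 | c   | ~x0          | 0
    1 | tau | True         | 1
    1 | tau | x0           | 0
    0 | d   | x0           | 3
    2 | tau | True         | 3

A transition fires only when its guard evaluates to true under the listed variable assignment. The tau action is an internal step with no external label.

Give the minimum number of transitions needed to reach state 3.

Answer: 2

Trace:
Breadth-first toward 3:
  L0 = {0}
  L1 = {2}
  L2 = {3}
depth(3)=2, e.g. c·tau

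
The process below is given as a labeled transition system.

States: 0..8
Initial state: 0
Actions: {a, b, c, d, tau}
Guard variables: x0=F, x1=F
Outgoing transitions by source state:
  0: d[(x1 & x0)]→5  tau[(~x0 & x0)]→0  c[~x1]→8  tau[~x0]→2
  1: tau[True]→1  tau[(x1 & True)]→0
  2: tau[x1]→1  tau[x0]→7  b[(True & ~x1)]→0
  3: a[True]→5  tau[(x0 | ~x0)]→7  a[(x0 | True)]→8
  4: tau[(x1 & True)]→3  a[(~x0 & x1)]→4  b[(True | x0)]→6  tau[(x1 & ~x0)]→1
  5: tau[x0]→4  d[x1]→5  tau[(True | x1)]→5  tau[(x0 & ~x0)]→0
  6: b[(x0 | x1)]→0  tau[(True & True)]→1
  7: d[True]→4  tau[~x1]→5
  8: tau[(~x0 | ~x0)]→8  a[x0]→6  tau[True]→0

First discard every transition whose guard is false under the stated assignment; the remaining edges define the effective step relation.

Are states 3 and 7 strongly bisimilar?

Answer: NOT BISIMILAR

Working:
Compute ~ classes (split until stable):
  π0 = {{0,1,2,3,4,5,6,7,8}}
  π1 = {{0},{1,5,6,8},{2,4},{3},{7}}
  π2 = {{0},{1,5,6},{2},{3},{4},{7},{8}}
Fixed point at round 3; 7 class(es).
3∈{3}, 7∈{7}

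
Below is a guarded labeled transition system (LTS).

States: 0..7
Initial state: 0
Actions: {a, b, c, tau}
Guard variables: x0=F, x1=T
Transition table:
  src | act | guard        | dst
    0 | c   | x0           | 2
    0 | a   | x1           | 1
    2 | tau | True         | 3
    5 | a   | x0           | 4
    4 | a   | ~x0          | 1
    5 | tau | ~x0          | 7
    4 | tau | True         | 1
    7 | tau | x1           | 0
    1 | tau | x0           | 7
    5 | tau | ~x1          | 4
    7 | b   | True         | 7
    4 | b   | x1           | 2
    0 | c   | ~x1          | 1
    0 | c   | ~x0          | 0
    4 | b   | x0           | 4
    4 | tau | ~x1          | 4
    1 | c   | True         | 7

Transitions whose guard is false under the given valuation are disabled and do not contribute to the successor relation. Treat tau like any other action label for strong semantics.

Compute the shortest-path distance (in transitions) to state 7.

Answer: 2

Analysis:
BFS to 7:
  L0 = {0}
  L1 = {1}
  L2 = {7}
depth(7)=2, e.g. a·c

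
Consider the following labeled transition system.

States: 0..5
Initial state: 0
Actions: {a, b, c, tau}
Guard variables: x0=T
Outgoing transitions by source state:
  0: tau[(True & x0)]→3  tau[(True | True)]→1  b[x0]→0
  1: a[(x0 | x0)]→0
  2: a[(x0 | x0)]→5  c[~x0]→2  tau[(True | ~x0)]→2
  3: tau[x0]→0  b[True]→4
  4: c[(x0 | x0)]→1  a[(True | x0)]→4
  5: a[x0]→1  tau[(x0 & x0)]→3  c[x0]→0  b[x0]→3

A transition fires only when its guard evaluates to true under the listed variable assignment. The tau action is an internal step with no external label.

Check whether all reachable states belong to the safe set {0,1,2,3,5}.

Safe = {0,1,2,3,5}
R = {0,1,3,4}
  0: ok
  1: ok
  3: ok
  4: outside
witness against invariant: tau·b → 4

Answer: INVARIANT VIOLATED at state 4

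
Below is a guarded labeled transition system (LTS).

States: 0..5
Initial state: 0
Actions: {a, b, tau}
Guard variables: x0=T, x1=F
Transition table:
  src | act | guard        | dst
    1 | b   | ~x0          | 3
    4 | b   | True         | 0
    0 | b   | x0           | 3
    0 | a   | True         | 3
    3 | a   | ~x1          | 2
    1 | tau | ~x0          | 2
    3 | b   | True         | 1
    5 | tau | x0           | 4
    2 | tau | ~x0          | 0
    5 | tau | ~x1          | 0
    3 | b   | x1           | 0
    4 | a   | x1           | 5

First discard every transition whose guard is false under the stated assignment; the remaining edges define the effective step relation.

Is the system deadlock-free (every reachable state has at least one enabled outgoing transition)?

R = {0,1,2,3}
  0: a→3  b→3  [2 out]
  1: ∅  [no exit]
  2: ∅  [no exit]
  3: a→2  b→1  [2 out]
witness 1: b·b

Answer: DEADLOCK at state 1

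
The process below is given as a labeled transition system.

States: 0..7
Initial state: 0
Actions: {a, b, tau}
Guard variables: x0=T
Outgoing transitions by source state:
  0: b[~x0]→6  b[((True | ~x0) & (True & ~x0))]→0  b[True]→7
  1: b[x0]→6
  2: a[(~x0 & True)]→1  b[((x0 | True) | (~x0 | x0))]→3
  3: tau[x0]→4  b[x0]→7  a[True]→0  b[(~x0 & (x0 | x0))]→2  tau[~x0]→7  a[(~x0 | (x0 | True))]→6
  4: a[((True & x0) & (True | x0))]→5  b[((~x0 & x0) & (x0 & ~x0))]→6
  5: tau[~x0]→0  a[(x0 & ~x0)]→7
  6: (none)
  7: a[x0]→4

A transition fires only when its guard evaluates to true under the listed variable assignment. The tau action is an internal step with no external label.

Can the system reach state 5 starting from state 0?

Answer: REACHABLE

Analysis:
After dropping false guards: 9 live edges.
depth 0: {0}
depth 1: {7}  now seen {0,7}
depth 2: {4}  now seen {0,4,7}
depth 3: {5}  now seen {0,4,5,7}
R = {0,4,5,7}
Path to 5: b·a·a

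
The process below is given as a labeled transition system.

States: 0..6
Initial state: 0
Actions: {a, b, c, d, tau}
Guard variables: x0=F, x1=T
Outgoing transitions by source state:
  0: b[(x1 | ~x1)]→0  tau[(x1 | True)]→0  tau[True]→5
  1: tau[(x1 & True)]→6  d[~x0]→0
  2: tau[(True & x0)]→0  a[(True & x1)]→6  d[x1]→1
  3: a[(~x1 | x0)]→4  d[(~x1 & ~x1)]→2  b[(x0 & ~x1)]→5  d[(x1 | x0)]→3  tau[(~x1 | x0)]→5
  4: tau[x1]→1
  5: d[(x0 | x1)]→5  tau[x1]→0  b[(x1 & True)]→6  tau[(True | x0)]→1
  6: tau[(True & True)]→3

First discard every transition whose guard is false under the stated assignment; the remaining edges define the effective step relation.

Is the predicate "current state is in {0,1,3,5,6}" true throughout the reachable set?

Inv-set: {0,1,3,5,6}
Reach set: {0,1,3,5,6}
  0: ✓
  1: ✓
  3: ✓
  5: ✓
  6: ✓

Answer: INVARIANT HOLDS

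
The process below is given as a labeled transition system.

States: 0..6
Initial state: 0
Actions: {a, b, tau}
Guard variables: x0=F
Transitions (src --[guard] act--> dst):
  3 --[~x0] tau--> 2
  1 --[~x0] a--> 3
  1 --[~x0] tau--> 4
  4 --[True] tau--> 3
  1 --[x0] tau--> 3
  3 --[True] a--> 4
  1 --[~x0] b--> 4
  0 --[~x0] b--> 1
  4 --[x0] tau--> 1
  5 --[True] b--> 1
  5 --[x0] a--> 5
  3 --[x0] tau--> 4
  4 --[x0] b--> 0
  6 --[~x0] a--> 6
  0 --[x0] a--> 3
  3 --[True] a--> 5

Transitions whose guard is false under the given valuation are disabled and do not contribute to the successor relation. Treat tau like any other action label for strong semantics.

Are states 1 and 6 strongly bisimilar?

Answer: NOT BISIMILAR

Working:
Refine partition for ~:
  π0 = {{0,1,2,3,4,5,6}}
  π1 = {{0,5},{1},{2},{3},{4},{6}}
6 equivalence class(es) (converged in 2)
1∈{1}, 6∈{6}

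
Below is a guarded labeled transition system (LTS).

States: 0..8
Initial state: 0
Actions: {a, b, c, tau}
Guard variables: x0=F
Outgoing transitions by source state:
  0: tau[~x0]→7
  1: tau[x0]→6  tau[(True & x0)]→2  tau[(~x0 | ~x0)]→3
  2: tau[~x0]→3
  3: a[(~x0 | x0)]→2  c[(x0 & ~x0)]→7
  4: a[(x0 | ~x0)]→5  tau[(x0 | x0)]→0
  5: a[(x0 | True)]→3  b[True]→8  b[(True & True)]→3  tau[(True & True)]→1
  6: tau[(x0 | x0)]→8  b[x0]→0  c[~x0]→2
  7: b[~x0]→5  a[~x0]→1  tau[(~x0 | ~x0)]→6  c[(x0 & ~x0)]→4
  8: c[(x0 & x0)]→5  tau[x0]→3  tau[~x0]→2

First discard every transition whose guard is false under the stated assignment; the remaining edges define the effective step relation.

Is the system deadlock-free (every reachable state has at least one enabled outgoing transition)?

Answer: DEADLOCK-FREE

Trace:
R = {0,1,2,3,5,6,7,8}
  0: tau→7  [1 exit(s)]
  1: tau→3  [1 exit(s)]
  2: tau→3  [1 exit(s)]
  3: a→2  [1 exit(s)]
  5: a→3  b→3  b→8  tau→1  [4 exit(s)]
  6: c→2  [1 exit(s)]
  7: a→1  b→5  tau→6  [3 exit(s)]
  8: tau→2  [1 exit(s)]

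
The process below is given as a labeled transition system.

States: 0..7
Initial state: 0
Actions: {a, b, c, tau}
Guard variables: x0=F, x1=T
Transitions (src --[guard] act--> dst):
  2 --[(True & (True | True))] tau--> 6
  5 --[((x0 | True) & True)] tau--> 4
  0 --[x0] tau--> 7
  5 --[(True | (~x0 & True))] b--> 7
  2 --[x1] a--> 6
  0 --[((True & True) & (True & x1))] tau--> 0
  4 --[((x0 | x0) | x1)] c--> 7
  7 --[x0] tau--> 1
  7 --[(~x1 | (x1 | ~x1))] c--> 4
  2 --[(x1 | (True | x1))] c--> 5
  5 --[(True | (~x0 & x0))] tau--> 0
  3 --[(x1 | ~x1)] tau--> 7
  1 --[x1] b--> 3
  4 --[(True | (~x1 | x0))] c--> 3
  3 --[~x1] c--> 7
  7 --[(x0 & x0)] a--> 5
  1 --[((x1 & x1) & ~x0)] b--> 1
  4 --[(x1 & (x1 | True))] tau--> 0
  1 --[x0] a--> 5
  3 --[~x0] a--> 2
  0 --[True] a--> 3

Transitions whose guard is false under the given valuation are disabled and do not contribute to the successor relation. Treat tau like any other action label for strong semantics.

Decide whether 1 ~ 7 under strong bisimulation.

Answer: NOT BISIMILAR

Working:
Bisimulation quotient by refinement:
  P[0] = {{0,1,2,3,4,5,6,7}}
  P[1] = {{0,3},{1},{2},{4},{5},{6},{7}}
  P[2] = {{0},{1},{2},{3},{4},{5},{6},{7}}
stable after 3 split(s): 8 block(s)
class of 1: {1}; class of 7: {7}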